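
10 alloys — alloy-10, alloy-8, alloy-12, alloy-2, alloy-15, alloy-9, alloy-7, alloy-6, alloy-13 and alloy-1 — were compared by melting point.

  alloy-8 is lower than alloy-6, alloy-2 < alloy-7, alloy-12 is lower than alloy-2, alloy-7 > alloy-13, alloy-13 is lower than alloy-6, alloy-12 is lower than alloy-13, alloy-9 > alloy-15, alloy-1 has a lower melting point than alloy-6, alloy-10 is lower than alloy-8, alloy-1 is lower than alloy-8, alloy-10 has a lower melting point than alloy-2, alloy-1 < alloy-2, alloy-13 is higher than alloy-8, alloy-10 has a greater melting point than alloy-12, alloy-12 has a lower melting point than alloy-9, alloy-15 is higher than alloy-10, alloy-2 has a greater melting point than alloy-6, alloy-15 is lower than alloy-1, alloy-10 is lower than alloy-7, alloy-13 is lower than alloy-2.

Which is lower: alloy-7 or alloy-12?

alloy-12

alloy-12 < alloy-10 < alloy-15 < alloy-1 < alloy-8 < alloy-6 < alloy-2 < alloy-7, by transitivity through alloy-10, alloy-15, alloy-1, alloy-8, alloy-6, alloy-2.
So alloy-12 < alloy-7; alloy-12 is the lower of the two.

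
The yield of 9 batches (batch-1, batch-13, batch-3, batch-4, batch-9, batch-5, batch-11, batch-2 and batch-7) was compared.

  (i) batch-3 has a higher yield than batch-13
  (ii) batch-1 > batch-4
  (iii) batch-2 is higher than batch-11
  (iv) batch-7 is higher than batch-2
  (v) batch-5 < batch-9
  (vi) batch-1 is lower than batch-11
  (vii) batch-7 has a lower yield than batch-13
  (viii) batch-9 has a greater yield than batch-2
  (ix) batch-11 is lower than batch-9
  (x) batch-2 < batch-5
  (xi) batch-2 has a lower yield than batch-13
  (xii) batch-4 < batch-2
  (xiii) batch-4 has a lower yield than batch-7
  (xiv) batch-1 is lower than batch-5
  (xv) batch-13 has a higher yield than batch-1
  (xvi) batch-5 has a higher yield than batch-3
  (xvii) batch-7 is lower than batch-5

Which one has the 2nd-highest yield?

The consecutive relations fix a unique order: batch-4 < batch-1 < batch-11 < batch-2 < batch-7 < batch-13 < batch-3 < batch-5 < batch-9.
The 2nd largest is batch-5.

batch-5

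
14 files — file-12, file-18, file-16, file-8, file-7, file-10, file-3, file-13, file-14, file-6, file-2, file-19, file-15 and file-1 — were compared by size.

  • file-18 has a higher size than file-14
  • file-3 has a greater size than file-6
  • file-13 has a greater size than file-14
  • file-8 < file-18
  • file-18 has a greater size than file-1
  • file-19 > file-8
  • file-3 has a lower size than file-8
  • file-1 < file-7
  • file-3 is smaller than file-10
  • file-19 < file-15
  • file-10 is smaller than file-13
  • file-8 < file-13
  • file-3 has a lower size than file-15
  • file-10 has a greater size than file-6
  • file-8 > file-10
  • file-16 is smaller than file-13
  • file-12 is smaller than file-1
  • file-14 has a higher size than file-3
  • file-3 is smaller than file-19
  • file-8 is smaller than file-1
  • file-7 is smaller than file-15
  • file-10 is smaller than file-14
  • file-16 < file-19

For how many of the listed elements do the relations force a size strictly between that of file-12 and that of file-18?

The relations place file-12 below file-18. An element lies strictly between them when it is forced above file-12 and also forced below file-18.
Above file-12: {file-1, file-7, file-15}. Below file-18: {file-6, file-3, file-10, file-8, file-1, file-14}.
Intersection: {file-1} — 1.

1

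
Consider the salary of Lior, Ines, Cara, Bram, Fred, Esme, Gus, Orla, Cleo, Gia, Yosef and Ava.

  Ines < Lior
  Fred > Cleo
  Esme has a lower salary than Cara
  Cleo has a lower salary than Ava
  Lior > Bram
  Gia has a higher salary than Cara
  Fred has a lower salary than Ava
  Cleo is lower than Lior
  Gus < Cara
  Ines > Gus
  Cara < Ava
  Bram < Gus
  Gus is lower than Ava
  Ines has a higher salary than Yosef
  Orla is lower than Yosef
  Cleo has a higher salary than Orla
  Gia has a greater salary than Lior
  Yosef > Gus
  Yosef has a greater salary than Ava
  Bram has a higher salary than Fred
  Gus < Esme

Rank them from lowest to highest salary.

Nothing is placed below Orla, so it is least; from there Orla < Cleo; Cleo < Fred; Fred < Bram; Bram < Gus; Gus < Esme; Esme < Cara; Cara < Ava; Ava < Yosef; Yosef < Ines; Ines < Lior; Lior < Gia, each given directly.

Orla < Cleo < Fred < Bram < Gus < Esme < Cara < Ava < Yosef < Ines < Lior < Gia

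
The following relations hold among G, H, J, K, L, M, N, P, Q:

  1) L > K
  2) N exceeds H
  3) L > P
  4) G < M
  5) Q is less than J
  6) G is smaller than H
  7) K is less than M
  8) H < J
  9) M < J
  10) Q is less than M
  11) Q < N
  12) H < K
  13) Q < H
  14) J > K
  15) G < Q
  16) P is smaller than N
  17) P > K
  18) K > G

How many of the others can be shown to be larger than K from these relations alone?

5

Directly above K: P, M, J, L.
One step further: N (5 so far).
No other element is forced above K by the given relations, so the count is 5.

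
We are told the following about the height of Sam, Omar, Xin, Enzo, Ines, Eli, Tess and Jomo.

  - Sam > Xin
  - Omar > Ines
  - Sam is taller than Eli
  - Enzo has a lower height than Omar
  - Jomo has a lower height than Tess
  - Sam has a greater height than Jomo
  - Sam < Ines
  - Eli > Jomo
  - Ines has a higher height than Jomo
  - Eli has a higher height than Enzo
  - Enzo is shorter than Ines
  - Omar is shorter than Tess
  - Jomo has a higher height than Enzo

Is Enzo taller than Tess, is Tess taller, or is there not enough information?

Tess

The relevant relations are Enzo < Jomo; Jomo < Eli; Eli < Sam; Sam < Ines; Ines < Omar; Omar < Tess.
Chaining these gives Enzo < Jomo < Eli < Sam < Ines < Omar < Tess.
So Tess is taller.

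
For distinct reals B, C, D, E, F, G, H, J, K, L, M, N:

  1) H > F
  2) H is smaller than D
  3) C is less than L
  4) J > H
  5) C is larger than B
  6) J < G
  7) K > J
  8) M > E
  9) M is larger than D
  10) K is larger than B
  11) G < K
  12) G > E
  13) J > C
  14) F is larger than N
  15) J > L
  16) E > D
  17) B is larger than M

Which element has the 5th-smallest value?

Chaining the given pairs: N < F < H < D < E < M < B < C < L < J < G < K.
The 5th smallest is E.

E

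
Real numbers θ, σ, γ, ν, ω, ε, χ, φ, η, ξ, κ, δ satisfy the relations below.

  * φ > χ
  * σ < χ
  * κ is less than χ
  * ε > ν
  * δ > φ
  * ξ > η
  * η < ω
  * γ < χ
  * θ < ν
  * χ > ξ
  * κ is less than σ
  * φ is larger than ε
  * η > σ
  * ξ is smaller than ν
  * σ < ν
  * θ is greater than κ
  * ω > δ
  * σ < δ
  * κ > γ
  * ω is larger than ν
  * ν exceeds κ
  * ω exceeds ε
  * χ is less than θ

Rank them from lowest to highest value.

Each adjacent pair is fixed by a given relation: γ < κ; κ < σ; σ < η; η < ξ; ξ < χ; χ < θ; θ < ν; ν < ε; ε < φ; φ < δ; δ < ω. Chaining them end to end gives the full order.

γ < κ < σ < η < ξ < χ < θ < ν < ε < φ < δ < ω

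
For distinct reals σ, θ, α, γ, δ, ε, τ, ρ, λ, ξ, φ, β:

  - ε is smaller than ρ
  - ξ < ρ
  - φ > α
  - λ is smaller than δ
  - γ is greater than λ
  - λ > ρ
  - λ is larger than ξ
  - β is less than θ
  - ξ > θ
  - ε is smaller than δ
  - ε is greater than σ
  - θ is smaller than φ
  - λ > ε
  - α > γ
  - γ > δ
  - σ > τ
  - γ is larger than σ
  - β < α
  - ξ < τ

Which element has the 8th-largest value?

σ

The consecutive relations fix a unique order: β < θ < ξ < τ < σ < ε < ρ < λ < δ < γ < α < φ.
The 8th largest is σ.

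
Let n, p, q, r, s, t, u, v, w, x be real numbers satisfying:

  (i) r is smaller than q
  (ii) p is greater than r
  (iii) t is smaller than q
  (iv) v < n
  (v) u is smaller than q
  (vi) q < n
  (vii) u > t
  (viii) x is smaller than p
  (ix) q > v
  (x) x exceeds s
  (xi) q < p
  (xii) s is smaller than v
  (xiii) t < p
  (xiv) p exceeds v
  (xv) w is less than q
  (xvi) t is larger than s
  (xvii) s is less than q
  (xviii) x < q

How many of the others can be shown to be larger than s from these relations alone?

From s the given relations immediately reach t, x, v, q.
From those, u, p, n — 7 in total.
Nothing else is reachable above s; 7 in all.

7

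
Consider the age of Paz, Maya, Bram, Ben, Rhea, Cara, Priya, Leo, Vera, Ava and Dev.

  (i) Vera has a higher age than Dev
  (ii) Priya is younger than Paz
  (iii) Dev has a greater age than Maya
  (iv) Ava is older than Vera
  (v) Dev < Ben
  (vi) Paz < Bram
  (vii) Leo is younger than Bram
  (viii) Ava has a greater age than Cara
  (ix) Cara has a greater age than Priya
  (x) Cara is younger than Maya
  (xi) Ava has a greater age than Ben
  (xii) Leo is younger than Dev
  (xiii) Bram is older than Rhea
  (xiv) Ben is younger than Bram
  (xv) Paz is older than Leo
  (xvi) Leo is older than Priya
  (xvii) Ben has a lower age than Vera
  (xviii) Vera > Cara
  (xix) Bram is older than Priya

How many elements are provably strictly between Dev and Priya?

3

Chaining upward from Priya reaches: Leo, Cara, Maya, Paz, Ben, Vera, Ava, Bram.
Chaining downward from Dev reaches: Leo, Cara, Maya.
Strictly between Priya and Dev are those in both lists: Leo, Cara, Maya — 3 elements.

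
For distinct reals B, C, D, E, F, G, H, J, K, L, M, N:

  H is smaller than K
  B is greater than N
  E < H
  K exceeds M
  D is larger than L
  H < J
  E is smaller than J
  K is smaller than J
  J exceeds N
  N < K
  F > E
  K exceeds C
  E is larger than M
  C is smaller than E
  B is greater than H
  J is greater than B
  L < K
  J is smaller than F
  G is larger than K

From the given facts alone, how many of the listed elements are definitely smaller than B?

Directly below B: N, H.
One step further: E (3 so far).
One step further: C, M (5 so far).
No other element is forced below B by the given relations, so the count is 5.

5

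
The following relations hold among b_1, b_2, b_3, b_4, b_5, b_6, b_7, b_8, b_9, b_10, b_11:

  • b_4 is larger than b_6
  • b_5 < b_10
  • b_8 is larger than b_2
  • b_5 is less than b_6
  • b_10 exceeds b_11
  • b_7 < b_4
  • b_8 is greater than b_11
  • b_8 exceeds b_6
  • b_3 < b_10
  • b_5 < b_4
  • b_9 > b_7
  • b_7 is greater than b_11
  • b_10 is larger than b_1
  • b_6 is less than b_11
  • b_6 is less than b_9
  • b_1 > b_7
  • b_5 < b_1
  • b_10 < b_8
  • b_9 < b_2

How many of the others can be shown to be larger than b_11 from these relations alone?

7

Directly above b_11: b_7, b_10, b_8.
One step further: b_9, b_1, b_4 (6 so far).
One step further: b_2 (7 so far).
Nothing else is reachable above b_11; 7 in all.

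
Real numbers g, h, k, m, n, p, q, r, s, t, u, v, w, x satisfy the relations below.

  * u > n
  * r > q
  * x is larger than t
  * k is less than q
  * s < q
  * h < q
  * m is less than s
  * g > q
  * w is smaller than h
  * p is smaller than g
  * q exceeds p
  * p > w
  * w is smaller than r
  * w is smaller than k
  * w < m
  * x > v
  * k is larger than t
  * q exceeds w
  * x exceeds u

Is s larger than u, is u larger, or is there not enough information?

Following every chain through u: above u we get x; below u we get n.
s is not reached, and no chain runs the other way from s to u.
So the given relations leave the order of u and s undetermined.

undetermined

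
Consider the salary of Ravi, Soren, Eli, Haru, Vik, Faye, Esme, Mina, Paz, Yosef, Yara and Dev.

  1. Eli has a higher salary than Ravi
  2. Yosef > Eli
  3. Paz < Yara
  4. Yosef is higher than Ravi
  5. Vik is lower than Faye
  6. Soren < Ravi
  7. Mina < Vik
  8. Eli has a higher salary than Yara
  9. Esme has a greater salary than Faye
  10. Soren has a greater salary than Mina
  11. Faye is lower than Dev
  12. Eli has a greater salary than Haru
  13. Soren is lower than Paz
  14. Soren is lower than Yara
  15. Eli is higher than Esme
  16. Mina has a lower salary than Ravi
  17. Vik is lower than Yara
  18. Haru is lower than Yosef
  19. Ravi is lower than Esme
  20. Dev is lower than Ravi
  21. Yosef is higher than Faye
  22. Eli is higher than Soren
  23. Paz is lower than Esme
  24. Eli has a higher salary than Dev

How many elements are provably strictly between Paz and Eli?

Chaining upward from Paz reaches: Yara, Esme, Yosef.
Chaining downward from Eli reaches: Haru, Mina, Vik, Faye, Soren, Dev, Yara, Ravi, Esme.
Strictly between Paz and Eli are those in both lists: Yara, Esme — 2 elements.

2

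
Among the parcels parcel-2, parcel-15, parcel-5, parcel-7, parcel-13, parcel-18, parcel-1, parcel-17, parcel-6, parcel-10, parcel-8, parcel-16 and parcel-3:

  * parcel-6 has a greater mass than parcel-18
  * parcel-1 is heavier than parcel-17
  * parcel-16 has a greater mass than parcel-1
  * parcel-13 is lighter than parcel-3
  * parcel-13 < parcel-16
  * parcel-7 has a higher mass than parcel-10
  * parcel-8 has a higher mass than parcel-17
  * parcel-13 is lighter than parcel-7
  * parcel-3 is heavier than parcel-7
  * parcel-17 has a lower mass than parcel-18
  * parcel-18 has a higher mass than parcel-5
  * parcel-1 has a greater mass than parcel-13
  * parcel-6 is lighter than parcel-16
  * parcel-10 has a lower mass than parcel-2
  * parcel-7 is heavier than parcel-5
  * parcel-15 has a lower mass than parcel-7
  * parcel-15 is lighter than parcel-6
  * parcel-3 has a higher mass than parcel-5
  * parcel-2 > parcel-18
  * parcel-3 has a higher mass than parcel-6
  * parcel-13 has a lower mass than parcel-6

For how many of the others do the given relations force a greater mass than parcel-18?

The elements the relations force above parcel-18 are parcel-6, parcel-16, parcel-2, parcel-3 — no chain reaches any other.
That is 4.

4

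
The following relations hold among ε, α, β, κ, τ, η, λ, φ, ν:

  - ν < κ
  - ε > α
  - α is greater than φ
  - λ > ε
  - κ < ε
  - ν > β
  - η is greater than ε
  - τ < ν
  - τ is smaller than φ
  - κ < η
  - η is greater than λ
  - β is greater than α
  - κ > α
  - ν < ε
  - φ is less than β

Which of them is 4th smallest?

The consecutive relations fix a unique order: τ < φ < α < β < ν < κ < ε < λ < η.
Counting 4 from the smallest end gives β.

β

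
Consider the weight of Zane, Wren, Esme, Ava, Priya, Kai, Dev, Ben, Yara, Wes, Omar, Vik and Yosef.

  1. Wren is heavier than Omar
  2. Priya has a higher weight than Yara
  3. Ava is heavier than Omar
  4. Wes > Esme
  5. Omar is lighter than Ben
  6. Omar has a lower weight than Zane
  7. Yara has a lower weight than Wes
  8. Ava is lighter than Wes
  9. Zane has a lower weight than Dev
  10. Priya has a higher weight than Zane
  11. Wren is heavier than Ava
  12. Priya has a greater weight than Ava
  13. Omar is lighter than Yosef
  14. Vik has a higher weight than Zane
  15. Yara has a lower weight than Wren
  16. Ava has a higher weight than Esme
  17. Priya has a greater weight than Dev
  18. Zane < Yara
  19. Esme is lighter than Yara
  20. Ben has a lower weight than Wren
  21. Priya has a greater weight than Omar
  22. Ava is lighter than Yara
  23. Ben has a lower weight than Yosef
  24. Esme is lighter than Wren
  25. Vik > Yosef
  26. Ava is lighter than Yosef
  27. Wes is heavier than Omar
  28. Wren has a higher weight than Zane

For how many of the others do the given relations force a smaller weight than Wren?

From Wren the given relations immediately reach Omar, Ben, Zane, Esme, Ava, Yara.
Nothing else is reachable below Wren; 6 in all.

6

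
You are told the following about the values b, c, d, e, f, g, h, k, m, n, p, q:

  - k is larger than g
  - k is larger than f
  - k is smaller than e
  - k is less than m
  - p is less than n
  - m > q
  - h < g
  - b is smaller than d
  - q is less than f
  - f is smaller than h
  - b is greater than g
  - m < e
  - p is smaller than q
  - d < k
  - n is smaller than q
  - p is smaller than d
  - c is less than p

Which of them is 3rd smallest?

n

Chaining the given pairs: c < p < n < q < f < h < g < b < d < k < m < e.
The 3rd smallest is n.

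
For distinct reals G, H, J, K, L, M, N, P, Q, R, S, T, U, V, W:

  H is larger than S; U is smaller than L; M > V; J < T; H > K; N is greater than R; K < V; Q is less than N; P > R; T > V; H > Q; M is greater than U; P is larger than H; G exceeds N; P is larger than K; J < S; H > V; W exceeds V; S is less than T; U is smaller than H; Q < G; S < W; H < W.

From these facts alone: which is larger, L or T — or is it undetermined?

undetermined

Following every chain through L: below L we get U.
T is not reached, and no chain runs the other way from T to L.
So the given relations leave the order of L and T undetermined.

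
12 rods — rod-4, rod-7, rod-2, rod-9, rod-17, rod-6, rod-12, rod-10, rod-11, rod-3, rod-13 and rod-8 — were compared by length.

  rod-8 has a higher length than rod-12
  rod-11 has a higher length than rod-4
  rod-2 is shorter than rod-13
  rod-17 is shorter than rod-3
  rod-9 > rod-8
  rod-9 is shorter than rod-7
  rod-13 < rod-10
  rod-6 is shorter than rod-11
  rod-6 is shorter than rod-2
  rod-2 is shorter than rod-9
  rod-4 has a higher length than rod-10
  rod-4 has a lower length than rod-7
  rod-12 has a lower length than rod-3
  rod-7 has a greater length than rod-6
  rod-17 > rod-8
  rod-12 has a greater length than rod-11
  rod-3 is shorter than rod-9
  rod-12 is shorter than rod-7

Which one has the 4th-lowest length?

rod-10

Piecing the relations together gives one ordering: rod-6 < rod-2 < rod-13 < rod-10 < rod-4 < rod-11 < rod-12 < rod-8 < rod-17 < rod-3 < rod-9 < rod-7.
The 4th smallest is rod-10.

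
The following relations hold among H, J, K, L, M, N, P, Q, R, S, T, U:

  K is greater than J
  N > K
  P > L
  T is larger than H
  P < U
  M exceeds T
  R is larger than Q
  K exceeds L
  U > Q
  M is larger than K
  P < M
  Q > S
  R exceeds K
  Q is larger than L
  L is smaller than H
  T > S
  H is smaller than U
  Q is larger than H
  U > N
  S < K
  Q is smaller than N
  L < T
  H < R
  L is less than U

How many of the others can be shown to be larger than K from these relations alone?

4

The elements the relations force above K are M, N, U, R — no chain reaches any other.
That is 4.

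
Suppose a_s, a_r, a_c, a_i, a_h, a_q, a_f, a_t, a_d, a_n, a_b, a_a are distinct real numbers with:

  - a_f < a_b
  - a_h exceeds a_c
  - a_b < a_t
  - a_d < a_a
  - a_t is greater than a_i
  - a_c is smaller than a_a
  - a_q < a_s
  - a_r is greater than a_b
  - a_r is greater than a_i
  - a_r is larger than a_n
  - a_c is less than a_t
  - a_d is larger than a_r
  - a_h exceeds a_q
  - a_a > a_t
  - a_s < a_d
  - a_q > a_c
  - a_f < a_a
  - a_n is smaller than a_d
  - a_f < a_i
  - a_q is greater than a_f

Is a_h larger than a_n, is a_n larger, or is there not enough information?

Following every chain through a_n: above a_n we get a_r, a_d, a_a.
a_h is not reached, and no chain runs the other way from a_h to a_n.
So the given relations leave the order of a_n and a_h undetermined.

undetermined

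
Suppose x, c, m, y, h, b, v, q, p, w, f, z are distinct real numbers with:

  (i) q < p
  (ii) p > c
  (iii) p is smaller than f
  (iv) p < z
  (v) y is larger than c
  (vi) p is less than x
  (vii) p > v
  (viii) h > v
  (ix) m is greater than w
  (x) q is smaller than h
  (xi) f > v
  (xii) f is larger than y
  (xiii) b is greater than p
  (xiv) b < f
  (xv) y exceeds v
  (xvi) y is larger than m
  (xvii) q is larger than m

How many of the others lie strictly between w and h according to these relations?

2

Chaining upward from w reaches: m, q, p, x, y, z, b, f.
Chaining downward from h reaches: v, m, q.
Strictly between w and h are those in both lists: m, q — 2 elements.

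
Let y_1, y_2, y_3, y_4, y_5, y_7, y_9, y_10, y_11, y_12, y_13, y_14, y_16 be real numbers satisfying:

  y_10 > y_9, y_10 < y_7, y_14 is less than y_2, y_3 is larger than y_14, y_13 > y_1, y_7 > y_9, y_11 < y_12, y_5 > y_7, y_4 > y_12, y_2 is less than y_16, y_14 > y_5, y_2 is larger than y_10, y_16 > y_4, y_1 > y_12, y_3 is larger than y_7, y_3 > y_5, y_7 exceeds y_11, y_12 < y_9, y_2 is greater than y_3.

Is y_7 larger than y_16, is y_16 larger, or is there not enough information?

Link the given pairs in sequence: y_7 < y_5; y_5 < y_14; y_14 < y_3; y_3 < y_2; y_2 < y_16.
Chaining these gives y_7 < y_5 < y_14 < y_3 < y_2 < y_16.
So y_16 is larger.

y_16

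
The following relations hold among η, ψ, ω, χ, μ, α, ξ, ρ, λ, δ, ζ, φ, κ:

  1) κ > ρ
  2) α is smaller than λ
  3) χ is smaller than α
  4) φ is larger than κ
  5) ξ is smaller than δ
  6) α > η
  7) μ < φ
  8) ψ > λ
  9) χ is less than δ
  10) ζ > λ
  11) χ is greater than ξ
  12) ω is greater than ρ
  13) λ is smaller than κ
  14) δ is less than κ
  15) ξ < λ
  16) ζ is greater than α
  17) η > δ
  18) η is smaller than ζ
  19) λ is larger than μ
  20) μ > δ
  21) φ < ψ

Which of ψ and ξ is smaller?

ξ

Chaining the given relations: ξ < χ < δ < η < α < λ < κ < φ < ψ.
So ξ < ψ; ξ is the smaller of the two.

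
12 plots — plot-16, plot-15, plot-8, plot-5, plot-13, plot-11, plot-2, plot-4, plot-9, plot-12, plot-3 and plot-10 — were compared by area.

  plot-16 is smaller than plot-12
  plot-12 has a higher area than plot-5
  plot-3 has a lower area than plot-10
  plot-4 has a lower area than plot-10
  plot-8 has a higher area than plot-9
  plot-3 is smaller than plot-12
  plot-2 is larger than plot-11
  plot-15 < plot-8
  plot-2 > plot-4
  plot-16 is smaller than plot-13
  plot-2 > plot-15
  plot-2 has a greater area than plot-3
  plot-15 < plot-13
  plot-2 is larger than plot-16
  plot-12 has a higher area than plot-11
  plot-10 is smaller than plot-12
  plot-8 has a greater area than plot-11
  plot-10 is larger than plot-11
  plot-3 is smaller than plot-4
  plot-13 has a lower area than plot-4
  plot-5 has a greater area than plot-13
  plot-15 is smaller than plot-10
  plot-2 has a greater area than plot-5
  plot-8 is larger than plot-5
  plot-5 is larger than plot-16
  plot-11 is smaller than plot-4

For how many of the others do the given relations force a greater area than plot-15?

7

Directly above plot-15: plot-13, plot-10, plot-8, plot-2.
One step further: plot-4, plot-5, plot-12 (7 so far).
Nothing else is reachable above plot-15; 7 in all.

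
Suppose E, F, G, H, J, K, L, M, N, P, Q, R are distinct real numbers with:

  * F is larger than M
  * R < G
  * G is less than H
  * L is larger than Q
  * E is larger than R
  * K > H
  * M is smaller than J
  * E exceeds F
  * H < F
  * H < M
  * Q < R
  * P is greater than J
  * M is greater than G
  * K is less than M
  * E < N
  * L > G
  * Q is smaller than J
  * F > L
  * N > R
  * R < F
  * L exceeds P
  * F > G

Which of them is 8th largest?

The consecutive relations fix a unique order: Q < R < G < H < K < M < J < P < L < F < E < N.
Counting 8 from the largest end gives K.

K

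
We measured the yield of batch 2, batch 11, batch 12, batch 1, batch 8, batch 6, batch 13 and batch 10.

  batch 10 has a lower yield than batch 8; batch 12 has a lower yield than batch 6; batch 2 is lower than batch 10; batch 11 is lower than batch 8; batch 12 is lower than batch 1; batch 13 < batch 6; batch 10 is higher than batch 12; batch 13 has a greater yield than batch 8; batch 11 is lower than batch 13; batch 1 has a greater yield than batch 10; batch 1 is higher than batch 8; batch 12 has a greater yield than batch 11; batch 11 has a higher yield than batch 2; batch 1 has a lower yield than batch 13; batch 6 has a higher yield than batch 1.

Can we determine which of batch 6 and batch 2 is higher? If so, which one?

batch 6

Link the given pairs in sequence: batch 2 < batch 11; batch 11 < batch 12; batch 12 < batch 10; batch 10 < batch 8; batch 8 < batch 1; batch 1 < batch 13; batch 13 < batch 6.
Chaining these gives batch 2 < batch 11 < batch 12 < batch 10 < batch 8 < batch 1 < batch 13 < batch 6.
So batch 6 is higher.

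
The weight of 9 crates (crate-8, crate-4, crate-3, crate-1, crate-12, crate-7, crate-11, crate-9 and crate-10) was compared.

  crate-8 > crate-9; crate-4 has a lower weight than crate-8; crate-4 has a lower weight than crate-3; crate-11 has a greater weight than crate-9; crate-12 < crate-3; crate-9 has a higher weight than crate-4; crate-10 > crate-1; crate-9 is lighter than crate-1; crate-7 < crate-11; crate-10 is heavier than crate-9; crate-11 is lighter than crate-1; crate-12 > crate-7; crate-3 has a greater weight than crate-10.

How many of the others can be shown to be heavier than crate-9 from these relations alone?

5

From crate-9 the given relations immediately reach crate-11, crate-8, crate-1, crate-10.
From those, crate-3 — 5 in total.
No other element is forced above crate-9 by the given relations, so the count is 5.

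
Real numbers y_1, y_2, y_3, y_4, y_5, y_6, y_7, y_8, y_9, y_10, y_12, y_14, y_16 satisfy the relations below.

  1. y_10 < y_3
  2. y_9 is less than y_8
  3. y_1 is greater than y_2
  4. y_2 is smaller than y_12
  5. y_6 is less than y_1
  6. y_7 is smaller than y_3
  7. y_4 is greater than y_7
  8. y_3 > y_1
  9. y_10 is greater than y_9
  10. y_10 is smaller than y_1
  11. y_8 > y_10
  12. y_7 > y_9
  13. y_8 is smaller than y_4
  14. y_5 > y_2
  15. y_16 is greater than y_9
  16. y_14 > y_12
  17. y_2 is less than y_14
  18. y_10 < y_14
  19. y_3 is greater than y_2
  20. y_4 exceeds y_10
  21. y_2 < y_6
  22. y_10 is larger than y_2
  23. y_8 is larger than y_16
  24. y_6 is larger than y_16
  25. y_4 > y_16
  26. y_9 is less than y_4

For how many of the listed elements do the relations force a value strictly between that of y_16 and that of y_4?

1

The relations place y_16 below y_4. An element lies strictly between them when it is forced above y_16 and also forced below y_4.
Above y_16: {y_6, y_8, y_1, y_3}. Below y_4: {y_2, y_9, y_10, y_8, y_7}.
Intersection: {y_8} — 1.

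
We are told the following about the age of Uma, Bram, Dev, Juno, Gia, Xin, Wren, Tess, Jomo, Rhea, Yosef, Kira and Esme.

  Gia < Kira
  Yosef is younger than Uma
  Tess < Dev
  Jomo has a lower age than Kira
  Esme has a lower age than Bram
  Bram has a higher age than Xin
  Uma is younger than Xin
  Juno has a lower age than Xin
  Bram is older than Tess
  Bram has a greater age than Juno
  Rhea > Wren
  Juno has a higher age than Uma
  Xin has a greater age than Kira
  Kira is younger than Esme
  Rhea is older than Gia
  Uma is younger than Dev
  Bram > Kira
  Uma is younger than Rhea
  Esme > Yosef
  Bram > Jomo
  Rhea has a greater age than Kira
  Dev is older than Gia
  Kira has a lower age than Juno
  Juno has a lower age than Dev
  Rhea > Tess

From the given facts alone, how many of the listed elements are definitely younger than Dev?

The elements the relations force below Dev are Gia, Jomo, Kira, Yosef, Uma, Tess, Juno — no chain reaches any other.
That is 7.

7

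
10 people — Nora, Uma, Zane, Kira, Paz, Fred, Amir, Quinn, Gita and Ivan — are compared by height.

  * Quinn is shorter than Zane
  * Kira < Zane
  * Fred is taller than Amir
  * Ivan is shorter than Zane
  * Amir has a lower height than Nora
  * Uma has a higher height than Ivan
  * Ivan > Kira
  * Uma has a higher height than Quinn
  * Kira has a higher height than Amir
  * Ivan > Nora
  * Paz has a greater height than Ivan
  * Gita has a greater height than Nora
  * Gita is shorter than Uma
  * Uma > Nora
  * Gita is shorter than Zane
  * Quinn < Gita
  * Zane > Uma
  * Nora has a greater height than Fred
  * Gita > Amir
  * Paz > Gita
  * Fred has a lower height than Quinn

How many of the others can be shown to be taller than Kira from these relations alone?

Directly above Kira: Ivan, Zane.
One step further: Uma, Paz (4 so far).
No other element is forced above Kira by the given relations, so the count is 4.

4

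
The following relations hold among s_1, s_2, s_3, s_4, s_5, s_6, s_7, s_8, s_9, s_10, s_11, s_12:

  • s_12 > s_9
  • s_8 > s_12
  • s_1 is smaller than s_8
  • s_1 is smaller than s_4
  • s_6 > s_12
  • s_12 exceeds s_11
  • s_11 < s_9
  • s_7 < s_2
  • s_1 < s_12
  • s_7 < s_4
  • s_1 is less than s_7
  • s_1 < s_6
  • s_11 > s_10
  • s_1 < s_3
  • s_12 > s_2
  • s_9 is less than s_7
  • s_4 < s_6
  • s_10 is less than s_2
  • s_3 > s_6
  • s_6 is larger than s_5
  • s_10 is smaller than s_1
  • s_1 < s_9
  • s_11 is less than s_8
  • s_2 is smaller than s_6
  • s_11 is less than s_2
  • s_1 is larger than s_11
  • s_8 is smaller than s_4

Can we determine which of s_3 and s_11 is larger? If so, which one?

Link the given pairs in sequence: s_11 < s_1; s_1 < s_9; s_9 < s_7; s_7 < s_2; s_2 < s_12; s_12 < s_8; s_8 < s_4; s_4 < s_6; s_6 < s_3.
Together: s_11 < s_1 < s_9 < s_7 < s_2 < s_12 < s_8 < s_4 < s_6 < s_3.
So s_3 is larger.

s_3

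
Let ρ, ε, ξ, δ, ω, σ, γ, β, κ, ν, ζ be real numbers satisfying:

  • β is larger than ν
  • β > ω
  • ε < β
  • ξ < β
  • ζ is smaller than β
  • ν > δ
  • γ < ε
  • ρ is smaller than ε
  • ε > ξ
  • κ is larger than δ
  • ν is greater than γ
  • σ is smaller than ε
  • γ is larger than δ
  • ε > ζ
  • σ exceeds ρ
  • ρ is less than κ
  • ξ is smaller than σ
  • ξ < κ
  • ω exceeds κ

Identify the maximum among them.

β

δ is not greatest since δ < κ; ρ is not greatest since ρ < ε; ξ is not greatest since ξ < ε; γ is not greatest since γ < ν; σ is not greatest since σ < ε; ζ is not greatest since ζ < β; ν is not greatest since ν < β; κ is not greatest since κ < ω; ε is not greatest since ε < β; ω is not greatest since ω < β.
Only β has nothing above it, so β is the maximum.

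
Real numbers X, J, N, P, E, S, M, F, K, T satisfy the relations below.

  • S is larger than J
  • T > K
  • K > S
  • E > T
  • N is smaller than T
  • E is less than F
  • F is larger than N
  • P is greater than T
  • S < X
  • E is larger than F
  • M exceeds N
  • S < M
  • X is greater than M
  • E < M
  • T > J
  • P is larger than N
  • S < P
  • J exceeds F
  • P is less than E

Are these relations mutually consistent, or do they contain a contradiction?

Chaining the given relations yields F < J < S < K < T < P < E, so F < E. But one relation states E < F. These cannot both hold.

inconsistent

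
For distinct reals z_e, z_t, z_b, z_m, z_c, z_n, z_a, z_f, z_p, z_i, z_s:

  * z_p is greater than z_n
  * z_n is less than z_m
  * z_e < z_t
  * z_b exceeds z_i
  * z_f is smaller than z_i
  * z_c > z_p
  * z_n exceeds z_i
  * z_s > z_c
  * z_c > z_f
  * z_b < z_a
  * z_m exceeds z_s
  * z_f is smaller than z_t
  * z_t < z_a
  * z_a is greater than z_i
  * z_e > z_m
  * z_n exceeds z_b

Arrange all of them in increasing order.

z_f < z_i < z_b < z_n < z_p < z_c < z_s < z_m < z_e < z_t < z_a

Each adjacent pair is fixed by a given relation: z_f < z_i; z_i < z_b; z_b < z_n; z_n < z_p; z_p < z_c; z_c < z_s; z_s < z_m; z_m < z_e; z_e < z_t; z_t < z_a. Chaining them end to end gives the full order.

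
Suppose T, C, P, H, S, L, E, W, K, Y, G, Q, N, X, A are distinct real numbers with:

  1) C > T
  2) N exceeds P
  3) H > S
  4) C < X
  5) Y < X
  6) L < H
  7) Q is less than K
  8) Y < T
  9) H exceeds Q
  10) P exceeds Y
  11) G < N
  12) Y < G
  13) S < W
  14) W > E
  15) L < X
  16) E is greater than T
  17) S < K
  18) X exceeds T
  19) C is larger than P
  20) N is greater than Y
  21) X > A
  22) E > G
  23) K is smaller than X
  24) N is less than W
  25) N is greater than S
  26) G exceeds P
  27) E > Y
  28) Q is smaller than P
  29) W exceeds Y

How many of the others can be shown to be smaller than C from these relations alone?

4

The elements the relations force below C are Q, Y, P, T — no chain reaches any other.
That is 4.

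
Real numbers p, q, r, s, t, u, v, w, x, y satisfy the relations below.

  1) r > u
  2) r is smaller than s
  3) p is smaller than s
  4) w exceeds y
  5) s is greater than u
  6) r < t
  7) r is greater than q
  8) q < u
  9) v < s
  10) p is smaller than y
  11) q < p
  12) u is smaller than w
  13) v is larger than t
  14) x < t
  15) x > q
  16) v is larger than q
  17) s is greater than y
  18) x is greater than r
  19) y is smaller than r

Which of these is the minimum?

p is not least since q < p; u is not least since q < u; y is not least since p < y; r is not least since y < r; x is not least since q < x; t is not least since r < t; w is not least since y < w; v is not least since q < v; s is not least since r < s.
Only q has nothing below it, so q is the minimum.

q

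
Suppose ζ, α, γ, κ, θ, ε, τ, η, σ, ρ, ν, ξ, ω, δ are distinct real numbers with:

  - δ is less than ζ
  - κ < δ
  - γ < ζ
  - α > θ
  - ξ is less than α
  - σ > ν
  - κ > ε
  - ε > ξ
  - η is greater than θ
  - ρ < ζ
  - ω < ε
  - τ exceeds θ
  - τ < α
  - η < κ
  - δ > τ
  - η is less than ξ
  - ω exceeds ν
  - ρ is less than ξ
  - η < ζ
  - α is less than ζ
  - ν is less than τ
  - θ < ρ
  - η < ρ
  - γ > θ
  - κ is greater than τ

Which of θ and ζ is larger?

ζ

θ < η and η < ρ give θ < ρ.
With ρ < ξ: θ < η < ρ < ξ.
With ξ < ε: θ < η < ρ < ξ < ε.
With ε < κ: θ < η < ρ < ξ < ε < κ.
With κ < δ: θ < η < ρ < ξ < ε < κ < δ.
With δ < ζ: θ < η < ρ < ξ < ε < κ < δ < ζ.
So θ < ζ; ζ is the larger of the two.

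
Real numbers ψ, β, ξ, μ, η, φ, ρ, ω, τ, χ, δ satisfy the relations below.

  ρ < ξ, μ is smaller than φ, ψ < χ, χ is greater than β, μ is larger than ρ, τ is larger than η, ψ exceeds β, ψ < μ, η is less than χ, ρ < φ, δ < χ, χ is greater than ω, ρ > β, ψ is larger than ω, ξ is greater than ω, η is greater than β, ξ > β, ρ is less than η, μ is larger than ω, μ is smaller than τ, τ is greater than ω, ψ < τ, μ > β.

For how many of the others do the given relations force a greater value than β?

Directly above β: ψ, ρ, μ, η, ξ, χ.
One step further: τ, φ (8 so far).
Nothing else is reachable above β; 8 in all.

8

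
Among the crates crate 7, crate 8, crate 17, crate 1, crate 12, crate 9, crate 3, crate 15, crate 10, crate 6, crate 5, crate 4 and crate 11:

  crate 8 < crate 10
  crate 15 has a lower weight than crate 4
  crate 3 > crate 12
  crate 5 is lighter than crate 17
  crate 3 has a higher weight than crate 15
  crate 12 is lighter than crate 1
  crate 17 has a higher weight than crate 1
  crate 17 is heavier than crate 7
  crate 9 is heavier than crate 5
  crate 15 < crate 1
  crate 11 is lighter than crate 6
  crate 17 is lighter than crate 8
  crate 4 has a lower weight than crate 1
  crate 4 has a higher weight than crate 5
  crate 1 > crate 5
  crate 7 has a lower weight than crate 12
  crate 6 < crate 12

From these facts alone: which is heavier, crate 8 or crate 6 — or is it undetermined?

Chaining the given relations: crate 6 < crate 12 < crate 1 < crate 17 < crate 8.
So crate 8 is heavier.

crate 8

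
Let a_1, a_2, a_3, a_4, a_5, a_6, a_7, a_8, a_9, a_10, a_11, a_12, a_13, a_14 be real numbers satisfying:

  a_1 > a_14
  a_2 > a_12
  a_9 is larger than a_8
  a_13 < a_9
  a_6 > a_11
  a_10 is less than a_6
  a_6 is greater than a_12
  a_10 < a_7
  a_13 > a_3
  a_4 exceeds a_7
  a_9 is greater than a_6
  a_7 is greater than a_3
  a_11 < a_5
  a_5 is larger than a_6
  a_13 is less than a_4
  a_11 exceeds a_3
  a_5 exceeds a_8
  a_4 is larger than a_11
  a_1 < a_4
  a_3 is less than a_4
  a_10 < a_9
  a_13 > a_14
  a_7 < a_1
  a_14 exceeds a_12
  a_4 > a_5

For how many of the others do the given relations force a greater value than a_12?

8

From a_12 the given relations immediately reach a_14, a_6, a_2.
From those, a_13, a_9, a_5, a_1 — 7 in total.
From those, a_4 — 8 in total.
Nothing else is reachable above a_12; 8 in all.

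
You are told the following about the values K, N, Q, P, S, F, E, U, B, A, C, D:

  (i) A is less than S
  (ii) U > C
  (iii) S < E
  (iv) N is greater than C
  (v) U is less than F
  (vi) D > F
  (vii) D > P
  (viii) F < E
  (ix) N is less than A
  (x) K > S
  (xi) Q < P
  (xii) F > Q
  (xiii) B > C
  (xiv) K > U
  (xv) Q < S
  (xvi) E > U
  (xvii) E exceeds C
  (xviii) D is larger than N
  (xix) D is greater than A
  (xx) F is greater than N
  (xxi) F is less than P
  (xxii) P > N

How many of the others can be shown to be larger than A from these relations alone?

From A the given relations immediately reach S, D.
From those, E, K — 4 in total.
Nothing else is reachable above A; 4 in all.

4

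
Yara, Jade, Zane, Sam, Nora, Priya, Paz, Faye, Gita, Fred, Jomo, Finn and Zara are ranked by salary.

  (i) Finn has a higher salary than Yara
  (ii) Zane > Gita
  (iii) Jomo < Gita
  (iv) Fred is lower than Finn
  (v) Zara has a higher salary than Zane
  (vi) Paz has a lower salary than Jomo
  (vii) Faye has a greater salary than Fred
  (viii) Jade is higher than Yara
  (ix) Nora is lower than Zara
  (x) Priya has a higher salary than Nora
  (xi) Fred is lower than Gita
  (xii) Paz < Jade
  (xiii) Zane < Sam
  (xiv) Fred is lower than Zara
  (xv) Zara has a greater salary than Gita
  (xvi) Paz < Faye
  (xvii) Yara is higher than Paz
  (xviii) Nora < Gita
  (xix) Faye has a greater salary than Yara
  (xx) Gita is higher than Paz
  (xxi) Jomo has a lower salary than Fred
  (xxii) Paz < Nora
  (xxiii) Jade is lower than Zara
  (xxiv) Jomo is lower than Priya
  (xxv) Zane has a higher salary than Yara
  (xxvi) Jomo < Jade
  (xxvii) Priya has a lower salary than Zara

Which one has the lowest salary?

Chaining upward from Paz: directly above it, Jomo, Nora, Yara, Gita, Jade, Faye; then Fred, Finn, Zane, Priya, Zara; then Sam.
That covers every other element, and nothing is given below Paz, so Paz is the lowest salary.

Paz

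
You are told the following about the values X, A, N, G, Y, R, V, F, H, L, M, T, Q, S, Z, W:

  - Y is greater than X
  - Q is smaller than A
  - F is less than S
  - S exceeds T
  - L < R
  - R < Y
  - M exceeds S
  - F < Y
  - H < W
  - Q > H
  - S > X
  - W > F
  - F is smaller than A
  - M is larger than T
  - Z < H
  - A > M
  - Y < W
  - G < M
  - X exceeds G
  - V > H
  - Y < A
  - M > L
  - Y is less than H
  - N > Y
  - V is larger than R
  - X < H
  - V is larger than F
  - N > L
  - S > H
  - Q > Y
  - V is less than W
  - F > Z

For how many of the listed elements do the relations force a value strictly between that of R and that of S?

2

The relations place R below S. An element lies strictly between them when it is forced above R and also forced below S.
Above R: {Y, N, H, V, W, M, Q, A}. Below S: {Z, G, L, X, F, Y, T, H}.
Intersection: {Y, H} — 2.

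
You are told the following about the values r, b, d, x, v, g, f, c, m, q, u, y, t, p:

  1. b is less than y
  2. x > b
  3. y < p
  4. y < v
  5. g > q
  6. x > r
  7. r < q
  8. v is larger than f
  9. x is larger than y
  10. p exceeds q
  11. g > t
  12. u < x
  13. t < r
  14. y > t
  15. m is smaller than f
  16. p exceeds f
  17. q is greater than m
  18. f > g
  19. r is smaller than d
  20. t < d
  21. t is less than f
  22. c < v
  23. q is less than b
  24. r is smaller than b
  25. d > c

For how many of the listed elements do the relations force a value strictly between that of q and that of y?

The relations place q below y. An element lies strictly between them when it is forced above q and also forced below y.
Above q: {g, f, b, x, p, v}. Below y: {t, r, m, b}.
Intersection: {b} — 1.

1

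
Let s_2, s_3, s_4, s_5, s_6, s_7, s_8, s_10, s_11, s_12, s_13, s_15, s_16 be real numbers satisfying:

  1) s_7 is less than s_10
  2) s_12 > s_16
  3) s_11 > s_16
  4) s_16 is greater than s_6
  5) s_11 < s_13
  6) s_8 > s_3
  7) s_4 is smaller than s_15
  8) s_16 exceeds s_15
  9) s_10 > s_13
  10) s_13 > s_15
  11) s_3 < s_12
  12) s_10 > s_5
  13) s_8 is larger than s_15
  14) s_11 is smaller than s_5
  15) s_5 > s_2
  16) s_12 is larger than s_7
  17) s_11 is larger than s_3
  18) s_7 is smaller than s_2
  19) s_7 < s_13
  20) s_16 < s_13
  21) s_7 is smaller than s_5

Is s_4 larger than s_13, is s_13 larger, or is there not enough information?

Following the relations from s_4: s_4 < s_15 < s_16 < s_11 < s_13.
So s_13 is larger.

s_13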